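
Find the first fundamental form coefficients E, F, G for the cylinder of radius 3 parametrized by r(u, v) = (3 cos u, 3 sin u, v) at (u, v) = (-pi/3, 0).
E = 9;  F = 0;  G = 1

Partials: r_u = (-3*sin(u), 3*cos(u), 0), r_v = (0, 0, 1). As functions of (u, v):
  E = r_u · r_u = 9,
  F = r_u · r_v = 0,
  G = r_v · r_v = 1.
Evaluating at (u, v) = (-pi/3, 0): E = 9, F = 0, G = 1.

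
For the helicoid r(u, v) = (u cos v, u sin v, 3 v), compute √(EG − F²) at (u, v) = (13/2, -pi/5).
√(EG − F²)|_{(13/2, -pi/5)} = sqrt(205)/2

E = 1, F = 0, G = u^2 + 9; EG − F² = u^2 + 9; √(EG − F²) = sqrt(u^2 + 9). At the given point: sqrt(205)/2.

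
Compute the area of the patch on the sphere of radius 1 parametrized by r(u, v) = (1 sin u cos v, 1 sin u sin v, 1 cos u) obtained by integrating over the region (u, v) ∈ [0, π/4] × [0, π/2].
Area = pi*(2 - sqrt(2))/4

Area = ∫∫ √(EG − F²) du dv with √(EG − F²) = Abs(sin(u)). Integrating over [0, π/4] × [0, π/2] gives pi*(2 - sqrt(2))/4.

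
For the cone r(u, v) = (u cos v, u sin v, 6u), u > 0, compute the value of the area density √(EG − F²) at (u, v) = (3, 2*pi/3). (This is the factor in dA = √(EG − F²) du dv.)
√(EG − F²)|_{(3, 2*pi/3)} = 3*sqrt(37)

E = 37, F = 0, G = u^2, so EG − F² = 37*u^2. Taking the positive square root: √(EG − F²) = sqrt(37)*Abs(u). At (u, v) = (3, 2*pi/3): 3*sqrt(37).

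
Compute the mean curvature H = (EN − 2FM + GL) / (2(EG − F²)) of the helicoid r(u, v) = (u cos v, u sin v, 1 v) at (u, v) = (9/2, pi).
H = 0

With E = 1, F = 0, G = u^2 + 1, L = 0, M = -1/sqrt(u^2 + 1), N = 0, assemble
  H = (EN − 2FM + GL) / (2(EG − F²)) = 0.
At (u, v) = (9/2, pi): H = 0.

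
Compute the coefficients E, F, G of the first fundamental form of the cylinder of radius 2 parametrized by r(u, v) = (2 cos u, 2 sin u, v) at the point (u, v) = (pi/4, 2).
E = 4;  F = 0;  G = 1

Partials: r_u = (-2*sin(u), 2*cos(u), 0), r_v = (0, 0, 1). As functions of (u, v):
  E = r_u · r_u = 4,
  F = r_u · r_v = 0,
  G = r_v · r_v = 1.
Evaluating at (u, v) = (pi/4, 2): E = 4, F = 0, G = 1.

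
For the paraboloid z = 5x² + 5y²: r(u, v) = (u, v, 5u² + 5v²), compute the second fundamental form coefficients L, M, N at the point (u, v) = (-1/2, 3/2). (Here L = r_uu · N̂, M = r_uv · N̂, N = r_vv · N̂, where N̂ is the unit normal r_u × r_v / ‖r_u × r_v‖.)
L = 10*sqrt(251)/251;  M = 0;  N = 10*sqrt(251)/251

Compute the unit normal N̂(u, v) = (-10*u/sqrt(100*u^2 + 100*v^2 + 1), -10*v/sqrt(100*u^2 + 100*v^2 + 1), 1/sqrt(100*u^2 + 100*v^2 + 1)), and the second partials r_uu, r_uv, r_vv. Take dot products:
  L(u, v) = r_uu · N̂ = 10/sqrt(100*u^2 + 100*v^2 + 1),
  M(u, v) = r_uv · N̂ = 0,
  N(u, v) = r_vv · N̂ = 10/sqrt(100*u^2 + 100*v^2 + 1).
Evaluating at (u, v) = (-1/2, 3/2):
  L = 10*sqrt(251)/251, M = 0, N = 10*sqrt(251)/251.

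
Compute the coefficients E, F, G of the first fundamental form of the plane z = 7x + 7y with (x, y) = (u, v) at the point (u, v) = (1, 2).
E = 50;  F = 49;  G = 50

Partials: r_u = (1, 0, 7), r_v = (0, 1, 7). As functions of (u, v):
  E = r_u · r_u = 50,
  F = r_u · r_v = 49,
  G = r_v · r_v = 50.
Evaluating at (u, v) = (1, 2): E = 50, F = 49, G = 50.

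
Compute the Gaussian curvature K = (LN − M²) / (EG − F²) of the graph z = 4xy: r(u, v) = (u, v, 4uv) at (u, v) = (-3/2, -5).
K = -16/190969

Coefficients of the first fundamental form: E = 16*v^2 + 1, F = 16*u*v, G = 16*u^2 + 1.
Coefficients of the second fundamental form: L = 0, M = 4/sqrt(16*u^2 + 16*v^2 + 1), N = 0.
Assemble K = (LN − M²)/(EG − F²) = -16/(256*u^4 + 512*u^2*v^2 + 32*u^2 + 256*v^4 + 32*v^2 + 1). At (u, v) = (-3/2, -5): K = -16/190969.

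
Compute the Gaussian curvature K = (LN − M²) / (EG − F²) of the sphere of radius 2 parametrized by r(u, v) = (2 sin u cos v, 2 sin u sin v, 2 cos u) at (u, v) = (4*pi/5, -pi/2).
K = 1/4

Coefficients of the first fundamental form: E = 4, F = 0, G = 4*sin(u)^2.
Coefficients of the second fundamental form: L = -2*sin(u)/Abs(sin(u)), M = 0, N = -2*sin(u)^3/Abs(sin(u)).
Assemble K = (LN − M²)/(EG − F²) = 1/4. At (u, v) = (4*pi/5, -pi/2): K = 1/4.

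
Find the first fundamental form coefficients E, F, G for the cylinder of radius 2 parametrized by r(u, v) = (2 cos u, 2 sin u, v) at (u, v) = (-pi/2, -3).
E = 4;  F = 0;  G = 1

Partials: r_u = (-2*sin(u), 2*cos(u), 0), r_v = (0, 0, 1). As functions of (u, v):
  E = r_u · r_u = 4,
  F = r_u · r_v = 0,
  G = r_v · r_v = 1.
Evaluating at (u, v) = (-pi/2, -3): E = 4, F = 0, G = 1.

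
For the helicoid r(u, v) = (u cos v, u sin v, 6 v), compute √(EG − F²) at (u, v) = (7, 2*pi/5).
√(EG − F²)|_{(7, 2*pi/5)} = sqrt(85)

E = 1, F = 0, G = u^2 + 36; EG − F² = u^2 + 36; √(EG − F²) = sqrt(u^2 + 36). At the given point: sqrt(85).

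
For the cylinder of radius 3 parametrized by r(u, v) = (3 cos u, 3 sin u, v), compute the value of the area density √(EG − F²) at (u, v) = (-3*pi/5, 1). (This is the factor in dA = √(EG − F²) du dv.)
√(EG − F²)|_{(-3*pi/5, 1)} = 3

E = 9, F = 0, G = 1, so EG − F² = 9. Taking the positive square root: √(EG − F²) = 3. At (u, v) = (-3*pi/5, 1): 3.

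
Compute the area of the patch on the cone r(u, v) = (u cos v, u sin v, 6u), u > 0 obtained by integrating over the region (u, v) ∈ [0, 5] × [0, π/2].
Area = 25*sqrt(37)*pi/4

Area = ∫∫ √(EG − F²) du dv with √(EG − F²) = sqrt(37)*Abs(u). Integrating over [0, 5] × [0, π/2] gives 25*sqrt(37)*pi/4.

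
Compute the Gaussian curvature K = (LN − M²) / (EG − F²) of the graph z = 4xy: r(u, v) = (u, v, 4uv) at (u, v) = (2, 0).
K = -16/4225

Coefficients of the first fundamental form: E = 16*v^2 + 1, F = 16*u*v, G = 16*u^2 + 1.
Coefficients of the second fundamental form: L = 0, M = 4/sqrt(16*u^2 + 16*v^2 + 1), N = 0.
Assemble K = (LN − M²)/(EG − F²) = -16/(256*u^4 + 512*u^2*v^2 + 32*u^2 + 256*v^4 + 32*v^2 + 1). At (u, v) = (2, 0): K = -16/4225.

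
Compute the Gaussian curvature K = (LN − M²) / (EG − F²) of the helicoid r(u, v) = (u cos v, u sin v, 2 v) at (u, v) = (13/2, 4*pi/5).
K = -64/34225

Coefficients of the first fundamental form: E = 1, F = 0, G = u^2 + 4.
Coefficients of the second fundamental form: L = 0, M = -2/sqrt(u^2 + 4), N = 0.
Assemble K = (LN − M²)/(EG − F²) = -4/(u^2 + 4)^2. At (u, v) = (13/2, 4*pi/5): K = -64/34225.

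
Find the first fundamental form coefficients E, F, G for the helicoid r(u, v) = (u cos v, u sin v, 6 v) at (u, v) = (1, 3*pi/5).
E = 1;  F = 0;  G = 37

Partials: r_u = (cos(v), sin(v), 0), r_v = (-u*sin(v), u*cos(v), 6). As functions of (u, v):
  E = r_u · r_u = 1,
  F = r_u · r_v = 0,
  G = r_v · r_v = u^2 + 36.
Evaluating at (u, v) = (1, 3*pi/5): E = 1, F = 0, G = 37.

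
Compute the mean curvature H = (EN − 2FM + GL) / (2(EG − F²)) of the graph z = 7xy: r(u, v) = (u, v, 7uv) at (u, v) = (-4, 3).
H = 1029*sqrt(1226)/375769

With E = 49*v^2 + 1, F = 49*u*v, G = 49*u^2 + 1, L = 0, M = 7/sqrt(49*u^2 + 49*v^2 + 1), N = 0, assemble
  H = (EN − 2FM + GL) / (2(EG − F²)) = -343*u*v/(49*u^2 + 49*v^2 + 1)^(3/2).
At (u, v) = (-4, 3): H = 1029*sqrt(1226)/375769.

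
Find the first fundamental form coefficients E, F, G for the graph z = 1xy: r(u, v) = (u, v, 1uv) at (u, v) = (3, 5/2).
E = 29/4;  F = 15/2;  G = 10

Partials: r_u = (1, 0, v), r_v = (0, 1, u). As functions of (u, v):
  E = r_u · r_u = v^2 + 1,
  F = r_u · r_v = u*v,
  G = r_v · r_v = u^2 + 1.
Evaluating at (u, v) = (3, 5/2): E = 29/4, F = 15/2, G = 10.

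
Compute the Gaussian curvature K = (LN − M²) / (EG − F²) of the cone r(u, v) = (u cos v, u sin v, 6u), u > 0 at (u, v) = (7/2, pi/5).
K = 0

Coefficients of the first fundamental form: E = 37, F = 0, G = u^2.
Coefficients of the second fundamental form: L = 0, M = 0, N = 6*sqrt(37)*u^2/(37*Abs(u)).
Assemble K = (LN − M²)/(EG − F²) = 0. At (u, v) = (7/2, pi/5): K = 0.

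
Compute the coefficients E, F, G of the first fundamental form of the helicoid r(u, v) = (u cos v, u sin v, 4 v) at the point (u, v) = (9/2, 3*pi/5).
E = 1;  F = 0;  G = 145/4

Partials: r_u = (cos(v), sin(v), 0), r_v = (-u*sin(v), u*cos(v), 4). As functions of (u, v):
  E = r_u · r_u = 1,
  F = r_u · r_v = 0,
  G = r_v · r_v = u^2 + 16.
Evaluating at (u, v) = (9/2, 3*pi/5): E = 1, F = 0, G = 145/4.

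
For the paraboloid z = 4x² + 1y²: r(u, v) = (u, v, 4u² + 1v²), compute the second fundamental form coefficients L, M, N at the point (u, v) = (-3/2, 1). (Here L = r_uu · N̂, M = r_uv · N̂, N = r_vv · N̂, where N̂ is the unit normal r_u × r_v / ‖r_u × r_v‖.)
L = 8*sqrt(149)/149;  M = 0;  N = 2*sqrt(149)/149

Compute the unit normal N̂(u, v) = (-8*u/sqrt(64*u^2 + 4*v^2 + 1), -2*v/sqrt(64*u^2 + 4*v^2 + 1), 1/sqrt(64*u^2 + 4*v^2 + 1)), and the second partials r_uu, r_uv, r_vv. Take dot products:
  L(u, v) = r_uu · N̂ = 8/sqrt(64*u^2 + 4*v^2 + 1),
  M(u, v) = r_uv · N̂ = 0,
  N(u, v) = r_vv · N̂ = 2/sqrt(64*u^2 + 4*v^2 + 1).
Evaluating at (u, v) = (-3/2, 1):
  L = 8*sqrt(149)/149, M = 0, N = 2*sqrt(149)/149.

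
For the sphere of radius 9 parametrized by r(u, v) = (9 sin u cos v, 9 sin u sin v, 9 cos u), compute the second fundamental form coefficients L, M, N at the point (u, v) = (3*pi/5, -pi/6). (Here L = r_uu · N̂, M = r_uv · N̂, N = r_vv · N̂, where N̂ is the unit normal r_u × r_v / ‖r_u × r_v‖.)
L = -9;  M = 0;  N = -45/8 - 9*sqrt(5)/8

Compute the unit normal N̂(u, v) = (sin(u)^2*cos(v)/Abs(sin(u)), sin(u)^2*sin(v)/Abs(sin(u)), sin(2*u)/(2*Abs(sin(u)))), and the second partials r_uu, r_uv, r_vv. Take dot products:
  L(u, v) = r_uu · N̂ = -9*sin(u)/Abs(sin(u)),
  M(u, v) = r_uv · N̂ = 0,
  N(u, v) = r_vv · N̂ = -9*sin(u)^3/Abs(sin(u)).
Evaluating at (u, v) = (3*pi/5, -pi/6):
  L = -9, M = 0, N = -45/8 - 9*sqrt(5)/8.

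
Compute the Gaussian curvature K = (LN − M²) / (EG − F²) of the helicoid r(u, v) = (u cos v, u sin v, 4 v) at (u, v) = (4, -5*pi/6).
K = -1/64

Coefficients of the first fundamental form: E = 1, F = 0, G = u^2 + 16.
Coefficients of the second fundamental form: L = 0, M = -4/sqrt(u^2 + 16), N = 0.
Assemble K = (LN − M²)/(EG − F²) = -16/(u^2 + 16)^2. At (u, v) = (4, -5*pi/6): K = -1/64.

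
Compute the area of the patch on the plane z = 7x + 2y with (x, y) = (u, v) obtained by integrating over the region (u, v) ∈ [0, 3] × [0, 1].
Area = 9*sqrt(6)

Area = ∫∫ √(EG − F²) du dv with √(EG − F²) = 3*sqrt(6). Integrating over [0, 3] × [0, 1] gives 9*sqrt(6).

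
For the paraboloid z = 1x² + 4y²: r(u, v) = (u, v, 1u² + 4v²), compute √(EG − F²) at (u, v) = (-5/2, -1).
√(EG − F²)|_{(-5/2, -1)} = 3*sqrt(10)

E = 4*u^2 + 1, F = 16*u*v, G = 64*v^2 + 1; EG − F² = 4*u^2 + 64*v^2 + 1; √(EG − F²) = sqrt(4*u^2 + 64*v^2 + 1). At the given point: 3*sqrt(10).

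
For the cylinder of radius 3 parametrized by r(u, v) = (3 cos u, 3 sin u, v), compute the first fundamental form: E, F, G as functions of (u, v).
E = 9;  F = 0;  G = 1

Compute partials: r_u = (-3*sin(u), 3*cos(u), 0), r_v = (0, 0, 1). Then
  E = r_u · r_u = 9,
  F = r_u · r_v = 0,
  G = r_v · r_v = 1.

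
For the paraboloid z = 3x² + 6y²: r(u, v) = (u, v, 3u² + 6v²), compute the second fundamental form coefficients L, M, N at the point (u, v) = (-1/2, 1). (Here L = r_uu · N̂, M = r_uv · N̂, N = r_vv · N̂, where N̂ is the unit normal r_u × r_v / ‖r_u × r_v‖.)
L = 3*sqrt(154)/77;  M = 0;  N = 6*sqrt(154)/77

Compute the unit normal N̂(u, v) = (-6*u/sqrt(36*u^2 + 144*v^2 + 1), -12*v/sqrt(36*u^2 + 144*v^2 + 1), 1/sqrt(36*u^2 + 144*v^2 + 1)), and the second partials r_uu, r_uv, r_vv. Take dot products:
  L(u, v) = r_uu · N̂ = 6/sqrt(36*u^2 + 144*v^2 + 1),
  M(u, v) = r_uv · N̂ = 0,
  N(u, v) = r_vv · N̂ = 12/sqrt(36*u^2 + 144*v^2 + 1).
Evaluating at (u, v) = (-1/2, 1):
  L = 3*sqrt(154)/77, M = 0, N = 6*sqrt(154)/77.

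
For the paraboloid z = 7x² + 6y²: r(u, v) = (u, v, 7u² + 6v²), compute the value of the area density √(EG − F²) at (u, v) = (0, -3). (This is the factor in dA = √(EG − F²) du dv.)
√(EG − F²)|_{(0, -3)} = sqrt(1297)

E = 196*u^2 + 1, F = 168*u*v, G = 144*v^2 + 1, so EG − F² = 196*u^2 + 144*v^2 + 1. Taking the positive square root: √(EG − F²) = sqrt(196*u^2 + 144*v^2 + 1). At (u, v) = (0, -3): sqrt(1297).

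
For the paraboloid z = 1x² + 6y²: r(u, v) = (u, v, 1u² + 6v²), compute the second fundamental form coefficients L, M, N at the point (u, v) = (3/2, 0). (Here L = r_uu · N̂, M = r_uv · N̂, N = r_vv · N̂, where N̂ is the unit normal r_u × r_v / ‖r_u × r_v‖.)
L = sqrt(10)/5;  M = 0;  N = 6*sqrt(10)/5

Compute the unit normal N̂(u, v) = (-2*u/sqrt(4*u^2 + 144*v^2 + 1), -12*v/sqrt(4*u^2 + 144*v^2 + 1), 1/sqrt(4*u^2 + 144*v^2 + 1)), and the second partials r_uu, r_uv, r_vv. Take dot products:
  L(u, v) = r_uu · N̂ = 2/sqrt(4*u^2 + 144*v^2 + 1),
  M(u, v) = r_uv · N̂ = 0,
  N(u, v) = r_vv · N̂ = 12/sqrt(4*u^2 + 144*v^2 + 1).
Evaluating at (u, v) = (3/2, 0):
  L = sqrt(10)/5, M = 0, N = 6*sqrt(10)/5.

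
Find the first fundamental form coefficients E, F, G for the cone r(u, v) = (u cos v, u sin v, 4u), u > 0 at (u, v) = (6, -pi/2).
E = 17;  F = 0;  G = 36

Partials: r_u = (cos(v), sin(v), 4), r_v = (-u*sin(v), u*cos(v), 0). As functions of (u, v):
  E = r_u · r_u = 17,
  F = r_u · r_v = 0,
  G = r_v · r_v = u^2.
Evaluating at (u, v) = (6, -pi/2): E = 17, F = 0, G = 36.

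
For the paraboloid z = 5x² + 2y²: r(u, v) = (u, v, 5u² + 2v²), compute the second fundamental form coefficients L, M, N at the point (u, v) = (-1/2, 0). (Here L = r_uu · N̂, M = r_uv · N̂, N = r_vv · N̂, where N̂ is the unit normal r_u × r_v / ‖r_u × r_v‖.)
L = 5*sqrt(26)/13;  M = 0;  N = 2*sqrt(26)/13

Compute the unit normal N̂(u, v) = (-10*u/sqrt(100*u^2 + 16*v^2 + 1), -4*v/sqrt(100*u^2 + 16*v^2 + 1), 1/sqrt(100*u^2 + 16*v^2 + 1)), and the second partials r_uu, r_uv, r_vv. Take dot products:
  L(u, v) = r_uu · N̂ = 10/sqrt(100*u^2 + 16*v^2 + 1),
  M(u, v) = r_uv · N̂ = 0,
  N(u, v) = r_vv · N̂ = 4/sqrt(100*u^2 + 16*v^2 + 1).
Evaluating at (u, v) = (-1/2, 0):
  L = 5*sqrt(26)/13, M = 0, N = 2*sqrt(26)/13.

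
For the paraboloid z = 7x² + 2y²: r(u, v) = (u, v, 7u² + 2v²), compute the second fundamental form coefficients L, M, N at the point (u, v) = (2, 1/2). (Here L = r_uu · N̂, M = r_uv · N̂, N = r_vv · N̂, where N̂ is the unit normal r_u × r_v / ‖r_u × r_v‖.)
L = 14*sqrt(789)/789;  M = 0;  N = 4*sqrt(789)/789

Compute the unit normal N̂(u, v) = (-14*u/sqrt(196*u^2 + 16*v^2 + 1), -4*v/sqrt(196*u^2 + 16*v^2 + 1), 1/sqrt(196*u^2 + 16*v^2 + 1)), and the second partials r_uu, r_uv, r_vv. Take dot products:
  L(u, v) = r_uu · N̂ = 14/sqrt(196*u^2 + 16*v^2 + 1),
  M(u, v) = r_uv · N̂ = 0,
  N(u, v) = r_vv · N̂ = 4/sqrt(196*u^2 + 16*v^2 + 1).
Evaluating at (u, v) = (2, 1/2):
  L = 14*sqrt(789)/789, M = 0, N = 4*sqrt(789)/789.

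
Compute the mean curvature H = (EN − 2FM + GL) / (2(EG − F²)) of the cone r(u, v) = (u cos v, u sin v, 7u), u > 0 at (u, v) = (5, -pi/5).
H = 7*sqrt(2)/100

With E = 50, F = 0, G = u^2, L = 0, M = 0, N = 7*sqrt(2)*u^2/(10*Abs(u)), assemble
  H = (EN − 2FM + GL) / (2(EG − F²)) = 7*sqrt(2)/(20*Abs(u)).
At (u, v) = (5, -pi/5): H = 7*sqrt(2)/100.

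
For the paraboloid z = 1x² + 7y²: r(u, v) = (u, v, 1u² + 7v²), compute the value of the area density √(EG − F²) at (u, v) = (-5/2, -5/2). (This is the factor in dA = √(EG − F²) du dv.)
√(EG − F²)|_{(-5/2, -5/2)} = 3*sqrt(139)

E = 4*u^2 + 1, F = 28*u*v, G = 196*v^2 + 1, so EG − F² = 4*u^2 + 196*v^2 + 1. Taking the positive square root: √(EG − F²) = sqrt(4*u^2 + 196*v^2 + 1). At (u, v) = (-5/2, -5/2): 3*sqrt(139).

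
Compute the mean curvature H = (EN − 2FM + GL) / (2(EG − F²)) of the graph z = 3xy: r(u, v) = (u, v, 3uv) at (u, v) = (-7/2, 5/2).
H = 189*sqrt(670)/44890

With E = 9*v^2 + 1, F = 9*u*v, G = 9*u^2 + 1, L = 0, M = 3/sqrt(9*u^2 + 9*v^2 + 1), N = 0, assemble
  H = (EN − 2FM + GL) / (2(EG − F²)) = -27*u*v/(9*u^2 + 9*v^2 + 1)^(3/2).
At (u, v) = (-7/2, 5/2): H = 189*sqrt(670)/44890.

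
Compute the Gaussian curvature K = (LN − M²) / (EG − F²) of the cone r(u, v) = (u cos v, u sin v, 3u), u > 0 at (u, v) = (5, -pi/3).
K = 0

Coefficients of the first fundamental form: E = 10, F = 0, G = u^2.
Coefficients of the second fundamental form: L = 0, M = 0, N = 3*sqrt(10)*u^2/(10*Abs(u)).
Assemble K = (LN − M²)/(EG − F²) = 0. At (u, v) = (5, -pi/3): K = 0.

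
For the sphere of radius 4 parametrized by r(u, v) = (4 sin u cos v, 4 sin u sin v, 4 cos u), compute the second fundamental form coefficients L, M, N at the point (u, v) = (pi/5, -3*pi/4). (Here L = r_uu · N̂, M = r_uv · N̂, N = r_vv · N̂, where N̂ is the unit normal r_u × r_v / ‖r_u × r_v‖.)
L = -4;  M = 0;  N = -5/2 + sqrt(5)/2

Compute the unit normal N̂(u, v) = (sin(u)^2*cos(v)/Abs(sin(u)), sin(u)^2*sin(v)/Abs(sin(u)), sin(2*u)/(2*Abs(sin(u)))), and the second partials r_uu, r_uv, r_vv. Take dot products:
  L(u, v) = r_uu · N̂ = -4*sin(u)/Abs(sin(u)),
  M(u, v) = r_uv · N̂ = 0,
  N(u, v) = r_vv · N̂ = -4*sin(u)^3/Abs(sin(u)).
Evaluating at (u, v) = (pi/5, -3*pi/4):
  L = -4, M = 0, N = -5/2 + sqrt(5)/2.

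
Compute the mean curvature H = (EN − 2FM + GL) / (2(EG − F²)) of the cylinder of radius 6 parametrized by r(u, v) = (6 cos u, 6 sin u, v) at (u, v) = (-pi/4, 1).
H = -1/12

With E = 36, F = 0, G = 1, L = -6, M = 0, N = 0, assemble
  H = (EN − 2FM + GL) / (2(EG − F²)) = -1/12.
At (u, v) = (-pi/4, 1): H = -1/12.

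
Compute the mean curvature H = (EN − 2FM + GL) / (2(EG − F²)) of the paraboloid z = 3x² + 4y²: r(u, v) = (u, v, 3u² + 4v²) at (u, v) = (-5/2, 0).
H = 907*sqrt(226)/51076

With E = 36*u^2 + 1, F = 48*u*v, G = 64*v^2 + 1, L = 6/sqrt(36*u^2 + 64*v^2 + 1), M = 0, N = 8/sqrt(36*u^2 + 64*v^2 + 1), assemble
  H = (EN − 2FM + GL) / (2(EG − F²)) = (144*u^2 + 192*v^2 + 7)/(36*u^2 + 64*v^2 + 1)^(3/2).
At (u, v) = (-5/2, 0): H = 907*sqrt(226)/51076.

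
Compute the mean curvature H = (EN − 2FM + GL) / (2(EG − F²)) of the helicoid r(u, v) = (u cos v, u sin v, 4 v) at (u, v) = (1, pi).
H = 0

With E = 1, F = 0, G = u^2 + 16, L = 0, M = -4/sqrt(u^2 + 16), N = 0, assemble
  H = (EN − 2FM + GL) / (2(EG − F²)) = 0.
At (u, v) = (1, pi): H = 0.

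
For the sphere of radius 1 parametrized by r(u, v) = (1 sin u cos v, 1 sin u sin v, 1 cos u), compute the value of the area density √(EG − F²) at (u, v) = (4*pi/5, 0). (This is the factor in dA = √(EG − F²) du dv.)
√(EG − F²)|_{(4*pi/5, 0)} = sqrt(10 - 2*sqrt(5))/4

E = 1, F = 0, G = sin(u)^2, so EG − F² = sin(u)^2. Taking the positive square root: √(EG − F²) = Abs(sin(u)). At (u, v) = (4*pi/5, 0): sqrt(10 - 2*sqrt(5))/4.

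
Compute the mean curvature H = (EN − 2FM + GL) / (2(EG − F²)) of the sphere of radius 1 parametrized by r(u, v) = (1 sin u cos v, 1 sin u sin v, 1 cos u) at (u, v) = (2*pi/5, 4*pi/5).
H = -1

With E = 1, F = 0, G = sin(u)^2, L = -sin(u)/Abs(sin(u)), M = 0, N = -sin(u)^3/Abs(sin(u)), assemble
  H = (EN − 2FM + GL) / (2(EG − F²)) = -sin(u)/Abs(sin(u)).
At (u, v) = (2*pi/5, 4*pi/5): H = -1.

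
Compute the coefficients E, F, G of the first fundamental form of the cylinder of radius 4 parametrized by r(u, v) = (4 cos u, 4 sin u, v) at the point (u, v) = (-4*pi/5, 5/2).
E = 16;  F = 0;  G = 1

Partials: r_u = (-4*sin(u), 4*cos(u), 0), r_v = (0, 0, 1). As functions of (u, v):
  E = r_u · r_u = 16,
  F = r_u · r_v = 0,
  G = r_v · r_v = 1.
Evaluating at (u, v) = (-4*pi/5, 5/2): E = 16, F = 0, G = 1.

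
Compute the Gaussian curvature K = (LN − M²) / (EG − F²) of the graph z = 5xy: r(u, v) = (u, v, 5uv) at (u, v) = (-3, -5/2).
K = -400/2337841

Coefficients of the first fundamental form: E = 25*v^2 + 1, F = 25*u*v, G = 25*u^2 + 1.
Coefficients of the second fundamental form: L = 0, M = 5/sqrt(25*u^2 + 25*v^2 + 1), N = 0.
Assemble K = (LN − M²)/(EG − F²) = -25/(625*u^4 + 1250*u^2*v^2 + 50*u^2 + 625*v^4 + 50*v^2 + 1). At (u, v) = (-3, -5/2): K = -400/2337841.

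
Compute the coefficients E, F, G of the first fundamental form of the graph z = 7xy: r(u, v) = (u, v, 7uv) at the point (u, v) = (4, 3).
E = 442;  F = 588;  G = 785

Partials: r_u = (1, 0, 7*v), r_v = (0, 1, 7*u). As functions of (u, v):
  E = r_u · r_u = 49*v^2 + 1,
  F = r_u · r_v = 49*u*v,
  G = r_v · r_v = 49*u^2 + 1.
Evaluating at (u, v) = (4, 3): E = 442, F = 588, G = 785.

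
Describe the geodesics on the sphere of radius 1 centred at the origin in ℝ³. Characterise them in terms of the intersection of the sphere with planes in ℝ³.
Geodesics on the sphere of radius 1 are great circles — circles of radius 1 obtained as the intersection of the sphere with planes through the origin (the centre of the sphere).

A curve α(t) of nonzero constant speed on the sphere of radius 1 is a geodesic iff its acceleration α̈ is everywhere normal to the surface, i.e. parallel to the radial vector α(t). Then d/dt(α × α̇) = α̇ × α̇ + α × α̈ = 0, so α × α̇ is a constant vector n ≠ 0 and α(t) · n = 0 for all t: α lies in the plane through the origin with normal n. The intersection of that plane with the sphere is a circle of radius 1 (a great circle). Conversely, a great circle traversed at constant speed has centripetal acceleration pointing at the origin, hence normal to the sphere, so every great circle is a geodesic.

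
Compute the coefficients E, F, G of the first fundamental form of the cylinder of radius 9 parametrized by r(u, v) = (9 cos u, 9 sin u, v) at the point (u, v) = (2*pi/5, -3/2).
E = 81;  F = 0;  G = 1

Partials: r_u = (-9*sin(u), 9*cos(u), 0), r_v = (0, 0, 1). As functions of (u, v):
  E = r_u · r_u = 81,
  F = r_u · r_v = 0,
  G = r_v · r_v = 1.
Evaluating at (u, v) = (2*pi/5, -3/2): E = 81, F = 0, G = 1.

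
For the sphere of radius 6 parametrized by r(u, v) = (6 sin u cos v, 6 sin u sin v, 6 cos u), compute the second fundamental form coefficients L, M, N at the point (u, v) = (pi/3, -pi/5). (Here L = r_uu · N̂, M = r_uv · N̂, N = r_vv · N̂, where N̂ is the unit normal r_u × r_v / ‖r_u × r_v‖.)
L = -6;  M = 0;  N = -9/2

Compute the unit normal N̂(u, v) = (sin(u)^2*cos(v)/Abs(sin(u)), sin(u)^2*sin(v)/Abs(sin(u)), sin(2*u)/(2*Abs(sin(u)))), and the second partials r_uu, r_uv, r_vv. Take dot products:
  L(u, v) = r_uu · N̂ = -6*sin(u)/Abs(sin(u)),
  M(u, v) = r_uv · N̂ = 0,
  N(u, v) = r_vv · N̂ = -6*sin(u)^3/Abs(sin(u)).
Evaluating at (u, v) = (pi/3, -pi/5):
  L = -6, M = 0, N = -9/2.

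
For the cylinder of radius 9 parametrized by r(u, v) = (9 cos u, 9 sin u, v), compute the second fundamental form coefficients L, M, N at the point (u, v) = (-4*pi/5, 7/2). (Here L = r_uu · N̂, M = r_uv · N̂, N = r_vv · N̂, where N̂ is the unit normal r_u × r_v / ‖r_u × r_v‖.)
L = -9;  M = 0;  N = 0

Compute the unit normal N̂(u, v) = (cos(u), sin(u), 0), and the second partials r_uu, r_uv, r_vv. Take dot products:
  L(u, v) = r_uu · N̂ = -9,
  M(u, v) = r_uv · N̂ = 0,
  N(u, v) = r_vv · N̂ = 0.
Evaluating at (u, v) = (-4*pi/5, 7/2):
  L = -9, M = 0, N = 0.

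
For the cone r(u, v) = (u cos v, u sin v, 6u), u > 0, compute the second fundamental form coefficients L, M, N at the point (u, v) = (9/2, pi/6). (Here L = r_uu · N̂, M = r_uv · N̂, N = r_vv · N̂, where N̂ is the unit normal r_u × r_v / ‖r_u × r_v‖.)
L = 0;  M = 0;  N = 27*sqrt(37)/37

Compute the unit normal N̂(u, v) = (-6*sqrt(37)*u*cos(v)/(37*Abs(u)), -6*sqrt(37)*u*sin(v)/(37*Abs(u)), sqrt(37)*u/(37*Abs(u))), and the second partials r_uu, r_uv, r_vv. Take dot products:
  L(u, v) = r_uu · N̂ = 0,
  M(u, v) = r_uv · N̂ = 0,
  N(u, v) = r_vv · N̂ = 6*sqrt(37)*u^2/(37*Abs(u)).
Evaluating at (u, v) = (9/2, pi/6):
  L = 0, M = 0, N = 27*sqrt(37)/37.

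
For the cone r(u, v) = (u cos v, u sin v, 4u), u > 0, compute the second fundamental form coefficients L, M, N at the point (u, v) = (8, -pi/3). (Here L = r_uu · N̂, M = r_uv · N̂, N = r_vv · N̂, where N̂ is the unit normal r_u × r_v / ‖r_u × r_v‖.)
L = 0;  M = 0;  N = 32*sqrt(17)/17

Compute the unit normal N̂(u, v) = (-4*sqrt(17)*u*cos(v)/(17*Abs(u)), -4*sqrt(17)*u*sin(v)/(17*Abs(u)), sqrt(17)*u/(17*Abs(u))), and the second partials r_uu, r_uv, r_vv. Take dot products:
  L(u, v) = r_uu · N̂ = 0,
  M(u, v) = r_uv · N̂ = 0,
  N(u, v) = r_vv · N̂ = 4*sqrt(17)*u^2/(17*Abs(u)).
Evaluating at (u, v) = (8, -pi/3):
  L = 0, M = 0, N = 32*sqrt(17)/17.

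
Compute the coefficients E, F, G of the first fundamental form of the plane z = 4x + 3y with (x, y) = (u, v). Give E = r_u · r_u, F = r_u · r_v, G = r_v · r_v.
E = 17;  F = 12;  G = 10

Compute partials: r_u = (1, 0, 4), r_v = (0, 1, 3). Then
  E = r_u · r_u = 17,
  F = r_u · r_v = 12,
  G = r_v · r_v = 10.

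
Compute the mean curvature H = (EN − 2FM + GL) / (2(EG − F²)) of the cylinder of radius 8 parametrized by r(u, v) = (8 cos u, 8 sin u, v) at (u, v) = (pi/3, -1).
H = -1/16

With E = 64, F = 0, G = 1, L = -8, M = 0, N = 0, assemble
  H = (EN − 2FM + GL) / (2(EG − F²)) = -1/16.
At (u, v) = (pi/3, -1): H = -1/16.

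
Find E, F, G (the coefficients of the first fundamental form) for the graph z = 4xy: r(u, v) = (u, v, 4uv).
E = 16*v^2 + 1;  F = 16*u*v;  G = 16*u^2 + 1

Compute partials: r_u = (1, 0, 4*v), r_v = (0, 1, 4*u). Then
  E = r_u · r_u = 16*v^2 + 1,
  F = r_u · r_v = 16*u*v,
  G = r_v · r_v = 16*u^2 + 1.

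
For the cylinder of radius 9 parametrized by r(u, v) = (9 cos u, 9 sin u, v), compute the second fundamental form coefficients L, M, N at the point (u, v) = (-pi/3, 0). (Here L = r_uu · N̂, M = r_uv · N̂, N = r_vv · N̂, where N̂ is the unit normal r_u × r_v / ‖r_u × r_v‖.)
L = -9;  M = 0;  N = 0

Compute the unit normal N̂(u, v) = (cos(u), sin(u), 0), and the second partials r_uu, r_uv, r_vv. Take dot products:
  L(u, v) = r_uu · N̂ = -9,
  M(u, v) = r_uv · N̂ = 0,
  N(u, v) = r_vv · N̂ = 0.
Evaluating at (u, v) = (-pi/3, 0):
  L = -9, M = 0, N = 0.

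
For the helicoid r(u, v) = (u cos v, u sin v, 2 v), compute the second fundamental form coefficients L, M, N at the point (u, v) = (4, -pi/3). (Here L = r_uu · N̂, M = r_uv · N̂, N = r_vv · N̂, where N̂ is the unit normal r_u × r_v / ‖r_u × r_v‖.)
L = 0;  M = -sqrt(5)/5;  N = 0

Compute the unit normal N̂(u, v) = (2*sin(v)/sqrt(u^2 + 4), -2*cos(v)/sqrt(u^2 + 4), u/sqrt(u^2 + 4)), and the second partials r_uu, r_uv, r_vv. Take dot products:
  L(u, v) = r_uu · N̂ = 0,
  M(u, v) = r_uv · N̂ = -2/sqrt(u^2 + 4),
  N(u, v) = r_vv · N̂ = 0.
Evaluating at (u, v) = (4, -pi/3):
  L = 0, M = -sqrt(5)/5, N = 0.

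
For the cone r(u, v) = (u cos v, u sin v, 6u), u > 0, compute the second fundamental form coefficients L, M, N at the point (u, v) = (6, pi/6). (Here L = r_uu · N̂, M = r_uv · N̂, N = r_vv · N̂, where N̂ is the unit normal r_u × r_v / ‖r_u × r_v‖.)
L = 0;  M = 0;  N = 36*sqrt(37)/37

Compute the unit normal N̂(u, v) = (-6*sqrt(37)*u*cos(v)/(37*Abs(u)), -6*sqrt(37)*u*sin(v)/(37*Abs(u)), sqrt(37)*u/(37*Abs(u))), and the second partials r_uu, r_uv, r_vv. Take dot products:
  L(u, v) = r_uu · N̂ = 0,
  M(u, v) = r_uv · N̂ = 0,
  N(u, v) = r_vv · N̂ = 6*sqrt(37)*u^2/(37*Abs(u)).
Evaluating at (u, v) = (6, pi/6):
  L = 0, M = 0, N = 36*sqrt(37)/37.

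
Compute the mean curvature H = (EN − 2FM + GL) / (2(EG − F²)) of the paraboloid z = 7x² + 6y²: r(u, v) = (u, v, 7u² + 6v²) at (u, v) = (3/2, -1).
H = 3667*sqrt(586)/343396

With E = 196*u^2 + 1, F = 168*u*v, G = 144*v^2 + 1, L = 14/sqrt(196*u^2 + 144*v^2 + 1), M = 0, N = 12/sqrt(196*u^2 + 144*v^2 + 1), assemble
  H = (EN − 2FM + GL) / (2(EG − F²)) = (1176*u^2 + 1008*v^2 + 13)/(196*u^2 + 144*v^2 + 1)^(3/2).
At (u, v) = (3/2, -1): H = 3667*sqrt(586)/343396.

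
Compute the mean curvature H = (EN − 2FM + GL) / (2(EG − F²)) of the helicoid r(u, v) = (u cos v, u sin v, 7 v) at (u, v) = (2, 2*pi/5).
H = 0

With E = 1, F = 0, G = u^2 + 49, L = 0, M = -7/sqrt(u^2 + 49), N = 0, assemble
  H = (EN − 2FM + GL) / (2(EG − F²)) = 0.
At (u, v) = (2, 2*pi/5): H = 0.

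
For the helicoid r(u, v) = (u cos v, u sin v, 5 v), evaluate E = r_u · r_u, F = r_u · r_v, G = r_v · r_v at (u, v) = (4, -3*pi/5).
E = 1;  F = 0;  G = 41

Partials: r_u = (cos(v), sin(v), 0), r_v = (-u*sin(v), u*cos(v), 5). As functions of (u, v):
  E = r_u · r_u = 1,
  F = r_u · r_v = 0,
  G = r_v · r_v = u^2 + 25.
Evaluating at (u, v) = (4, -3*pi/5): E = 1, F = 0, G = 41.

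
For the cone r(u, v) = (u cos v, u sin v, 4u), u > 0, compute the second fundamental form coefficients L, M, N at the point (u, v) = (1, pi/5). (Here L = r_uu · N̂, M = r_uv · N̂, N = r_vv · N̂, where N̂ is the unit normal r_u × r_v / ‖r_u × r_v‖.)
L = 0;  M = 0;  N = 4*sqrt(17)/17

Compute the unit normal N̂(u, v) = (-4*sqrt(17)*u*cos(v)/(17*Abs(u)), -4*sqrt(17)*u*sin(v)/(17*Abs(u)), sqrt(17)*u/(17*Abs(u))), and the second partials r_uu, r_uv, r_vv. Take dot products:
  L(u, v) = r_uu · N̂ = 0,
  M(u, v) = r_uv · N̂ = 0,
  N(u, v) = r_vv · N̂ = 4*sqrt(17)*u^2/(17*Abs(u)).
Evaluating at (u, v) = (1, pi/5):
  L = 0, M = 0, N = 4*sqrt(17)/17.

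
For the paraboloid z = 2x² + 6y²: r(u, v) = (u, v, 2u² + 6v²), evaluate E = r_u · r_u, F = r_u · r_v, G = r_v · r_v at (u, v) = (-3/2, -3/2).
E = 37;  F = 108;  G = 325

Partials: r_u = (1, 0, 4*u), r_v = (0, 1, 12*v). As functions of (u, v):
  E = r_u · r_u = 16*u^2 + 1,
  F = r_u · r_v = 48*u*v,
  G = r_v · r_v = 144*v^2 + 1.
Evaluating at (u, v) = (-3/2, -3/2): E = 37, F = 108, G = 325.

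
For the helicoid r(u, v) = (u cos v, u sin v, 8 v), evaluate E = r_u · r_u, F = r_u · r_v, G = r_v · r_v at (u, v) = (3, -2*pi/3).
E = 1;  F = 0;  G = 73

Partials: r_u = (cos(v), sin(v), 0), r_v = (-u*sin(v), u*cos(v), 8). As functions of (u, v):
  E = r_u · r_u = 1,
  F = r_u · r_v = 0,
  G = r_v · r_v = u^2 + 64.
Evaluating at (u, v) = (3, -2*pi/3): E = 1, F = 0, G = 73.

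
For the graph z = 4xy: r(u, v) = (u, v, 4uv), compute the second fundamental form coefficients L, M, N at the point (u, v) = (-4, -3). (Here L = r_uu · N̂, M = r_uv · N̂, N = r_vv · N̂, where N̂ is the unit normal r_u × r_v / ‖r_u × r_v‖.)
L = 0;  M = 4*sqrt(401)/401;  N = 0

Compute the unit normal N̂(u, v) = (-4*v/sqrt(16*u^2 + 16*v^2 + 1), -4*u/sqrt(16*u^2 + 16*v^2 + 1), 1/sqrt(16*u^2 + 16*v^2 + 1)), and the second partials r_uu, r_uv, r_vv. Take dot products:
  L(u, v) = r_uu · N̂ = 0,
  M(u, v) = r_uv · N̂ = 4/sqrt(16*u^2 + 16*v^2 + 1),
  N(u, v) = r_vv · N̂ = 0.
Evaluating at (u, v) = (-4, -3):
  L = 0, M = 4*sqrt(401)/401, N = 0.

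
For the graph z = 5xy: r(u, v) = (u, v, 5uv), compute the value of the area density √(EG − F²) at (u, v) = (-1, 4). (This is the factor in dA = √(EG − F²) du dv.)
√(EG − F²)|_{(-1, 4)} = sqrt(426)

E = 25*v^2 + 1, F = 25*u*v, G = 25*u^2 + 1, so EG − F² = 25*u^2 + 25*v^2 + 1. Taking the positive square root: √(EG − F²) = sqrt(25*u^2 + 25*v^2 + 1). At (u, v) = (-1, 4): sqrt(426).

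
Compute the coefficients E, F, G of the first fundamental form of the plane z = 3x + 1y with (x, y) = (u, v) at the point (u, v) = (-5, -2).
E = 10;  F = 3;  G = 2

Partials: r_u = (1, 0, 3), r_v = (0, 1, 1). As functions of (u, v):
  E = r_u · r_u = 10,
  F = r_u · r_v = 3,
  G = r_v · r_v = 2.
Evaluating at (u, v) = (-5, -2): E = 10, F = 3, G = 2.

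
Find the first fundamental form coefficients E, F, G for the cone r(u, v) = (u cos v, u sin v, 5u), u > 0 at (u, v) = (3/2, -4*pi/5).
E = 26;  F = 0;  G = 9/4

Partials: r_u = (cos(v), sin(v), 5), r_v = (-u*sin(v), u*cos(v), 0). As functions of (u, v):
  E = r_u · r_u = 26,
  F = r_u · r_v = 0,
  G = r_v · r_v = u^2.
Evaluating at (u, v) = (3/2, -4*pi/5): E = 26, F = 0, G = 9/4.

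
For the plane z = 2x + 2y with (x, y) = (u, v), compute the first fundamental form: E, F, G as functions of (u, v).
E = 5;  F = 4;  G = 5

Compute partials: r_u = (1, 0, 2), r_v = (0, 1, 2). Then
  E = r_u · r_u = 5,
  F = r_u · r_v = 4,
  G = r_v · r_v = 5.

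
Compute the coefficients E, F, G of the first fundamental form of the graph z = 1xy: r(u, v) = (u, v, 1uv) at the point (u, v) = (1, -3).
E = 10;  F = -3;  G = 2

Partials: r_u = (1, 0, v), r_v = (0, 1, u). As functions of (u, v):
  E = r_u · r_u = v^2 + 1,
  F = r_u · r_v = u*v,
  G = r_v · r_v = u^2 + 1.
Evaluating at (u, v) = (1, -3): E = 10, F = -3, G = 2.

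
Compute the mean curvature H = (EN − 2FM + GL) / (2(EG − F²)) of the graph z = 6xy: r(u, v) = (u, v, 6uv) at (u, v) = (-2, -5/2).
H = -54*sqrt(370)/6845

With E = 36*v^2 + 1, F = 36*u*v, G = 36*u^2 + 1, L = 0, M = 6/sqrt(36*u^2 + 36*v^2 + 1), N = 0, assemble
  H = (EN − 2FM + GL) / (2(EG − F²)) = -216*u*v/(36*u^2 + 36*v^2 + 1)^(3/2).
At (u, v) = (-2, -5/2): H = -54*sqrt(370)/6845.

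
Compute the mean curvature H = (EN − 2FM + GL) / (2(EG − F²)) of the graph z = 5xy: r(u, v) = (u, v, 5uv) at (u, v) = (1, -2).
H = 125*sqrt(14)/2646

With E = 25*v^2 + 1, F = 25*u*v, G = 25*u^2 + 1, L = 0, M = 5/sqrt(25*u^2 + 25*v^2 + 1), N = 0, assemble
  H = (EN − 2FM + GL) / (2(EG − F²)) = -125*u*v/(25*u^2 + 25*v^2 + 1)^(3/2).
At (u, v) = (1, -2): H = 125*sqrt(14)/2646.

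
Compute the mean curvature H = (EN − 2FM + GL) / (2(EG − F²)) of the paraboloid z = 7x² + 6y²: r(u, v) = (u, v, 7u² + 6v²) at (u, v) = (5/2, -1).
H = 8371*sqrt(1370)/1876900

With E = 196*u^2 + 1, F = 168*u*v, G = 144*v^2 + 1, L = 14/sqrt(196*u^2 + 144*v^2 + 1), M = 0, N = 12/sqrt(196*u^2 + 144*v^2 + 1), assemble
  H = (EN − 2FM + GL) / (2(EG − F²)) = (1176*u^2 + 1008*v^2 + 13)/(196*u^2 + 144*v^2 + 1)^(3/2).
At (u, v) = (5/2, -1): H = 8371*sqrt(1370)/1876900.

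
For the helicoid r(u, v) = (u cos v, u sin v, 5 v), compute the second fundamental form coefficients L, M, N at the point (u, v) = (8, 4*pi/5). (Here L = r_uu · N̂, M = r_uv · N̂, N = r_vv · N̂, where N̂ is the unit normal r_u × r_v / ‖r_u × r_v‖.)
L = 0;  M = -5*sqrt(89)/89;  N = 0

Compute the unit normal N̂(u, v) = (5*sin(v)/sqrt(u^2 + 25), -5*cos(v)/sqrt(u^2 + 25), u/sqrt(u^2 + 25)), and the second partials r_uu, r_uv, r_vv. Take dot products:
  L(u, v) = r_uu · N̂ = 0,
  M(u, v) = r_uv · N̂ = -5/sqrt(u^2 + 25),
  N(u, v) = r_vv · N̂ = 0.
Evaluating at (u, v) = (8, 4*pi/5):
  L = 0, M = -5*sqrt(89)/89, N = 0.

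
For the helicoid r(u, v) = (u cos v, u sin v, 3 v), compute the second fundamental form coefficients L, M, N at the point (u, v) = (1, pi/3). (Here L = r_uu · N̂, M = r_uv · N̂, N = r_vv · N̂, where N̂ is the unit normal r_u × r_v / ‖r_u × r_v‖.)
L = 0;  M = -3*sqrt(10)/10;  N = 0

Compute the unit normal N̂(u, v) = (3*sin(v)/sqrt(u^2 + 9), -3*cos(v)/sqrt(u^2 + 9), u/sqrt(u^2 + 9)), and the second partials r_uu, r_uv, r_vv. Take dot products:
  L(u, v) = r_uu · N̂ = 0,
  M(u, v) = r_uv · N̂ = -3/sqrt(u^2 + 9),
  N(u, v) = r_vv · N̂ = 0.
Evaluating at (u, v) = (1, pi/3):
  L = 0, M = -3*sqrt(10)/10, N = 0.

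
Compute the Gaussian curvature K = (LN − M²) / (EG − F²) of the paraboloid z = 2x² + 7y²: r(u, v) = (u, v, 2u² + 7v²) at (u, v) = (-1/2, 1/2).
K = 14/729

Coefficients of the first fundamental form: E = 16*u^2 + 1, F = 56*u*v, G = 196*v^2 + 1.
Coefficients of the second fundamental form: L = 4/sqrt(16*u^2 + 196*v^2 + 1), M = 0, N = 14/sqrt(16*u^2 + 196*v^2 + 1).
Assemble K = (LN − M²)/(EG − F²) = 56/(256*u^4 + 6272*u^2*v^2 + 32*u^2 + 38416*v^4 + 392*v^2 + 1). At (u, v) = (-1/2, 1/2): K = 14/729.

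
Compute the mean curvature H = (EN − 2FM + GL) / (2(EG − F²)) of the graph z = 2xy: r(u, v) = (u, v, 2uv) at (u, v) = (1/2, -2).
H = 2*sqrt(2)/27

With E = 4*v^2 + 1, F = 4*u*v, G = 4*u^2 + 1, L = 0, M = 2/sqrt(4*u^2 + 4*v^2 + 1), N = 0, assemble
  H = (EN − 2FM + GL) / (2(EG − F²)) = -8*u*v/(4*u^2 + 4*v^2 + 1)^(3/2).
At (u, v) = (1/2, -2): H = 2*sqrt(2)/27.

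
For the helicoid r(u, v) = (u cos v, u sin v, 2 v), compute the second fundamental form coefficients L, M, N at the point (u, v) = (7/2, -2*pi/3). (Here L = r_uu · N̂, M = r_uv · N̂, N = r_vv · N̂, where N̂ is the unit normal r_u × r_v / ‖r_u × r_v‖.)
L = 0;  M = -4*sqrt(65)/65;  N = 0

Compute the unit normal N̂(u, v) = (2*sin(v)/sqrt(u^2 + 4), -2*cos(v)/sqrt(u^2 + 4), u/sqrt(u^2 + 4)), and the second partials r_uu, r_uv, r_vv. Take dot products:
  L(u, v) = r_uu · N̂ = 0,
  M(u, v) = r_uv · N̂ = -2/sqrt(u^2 + 4),
  N(u, v) = r_vv · N̂ = 0.
Evaluating at (u, v) = (7/2, -2*pi/3):
  L = 0, M = -4*sqrt(65)/65, N = 0.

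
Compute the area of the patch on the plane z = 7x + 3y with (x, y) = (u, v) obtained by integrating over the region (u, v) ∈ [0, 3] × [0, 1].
Area = 3*sqrt(59)

Area = ∫∫ √(EG − F²) du dv with √(EG − F²) = sqrt(59). Integrating over [0, 3] × [0, 1] gives 3*sqrt(59).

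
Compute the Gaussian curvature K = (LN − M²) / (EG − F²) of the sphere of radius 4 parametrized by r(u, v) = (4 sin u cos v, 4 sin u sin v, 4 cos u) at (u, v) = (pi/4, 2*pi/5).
K = 1/16

Coefficients of the first fundamental form: E = 16, F = 0, G = 16*sin(u)^2.
Coefficients of the second fundamental form: L = -4*sin(u)/Abs(sin(u)), M = 0, N = -4*sin(u)^3/Abs(sin(u)).
Assemble K = (LN − M²)/(EG − F²) = 1/16. At (u, v) = (pi/4, 2*pi/5): K = 1/16.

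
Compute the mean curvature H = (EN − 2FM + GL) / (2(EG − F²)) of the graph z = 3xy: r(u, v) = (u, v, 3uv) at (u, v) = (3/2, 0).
H = 0

With E = 9*v^2 + 1, F = 9*u*v, G = 9*u^2 + 1, L = 0, M = 3/sqrt(9*u^2 + 9*v^2 + 1), N = 0, assemble
  H = (EN − 2FM + GL) / (2(EG − F²)) = -27*u*v/(9*u^2 + 9*v^2 + 1)^(3/2).
At (u, v) = (3/2, 0): H = 0.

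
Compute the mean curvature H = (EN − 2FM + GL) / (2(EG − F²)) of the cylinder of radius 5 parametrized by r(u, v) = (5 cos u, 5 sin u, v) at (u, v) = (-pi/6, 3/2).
H = -1/10

With E = 25, F = 0, G = 1, L = -5, M = 0, N = 0, assemble
  H = (EN − 2FM + GL) / (2(EG − F²)) = -1/10.
At (u, v) = (-pi/6, 3/2): H = -1/10.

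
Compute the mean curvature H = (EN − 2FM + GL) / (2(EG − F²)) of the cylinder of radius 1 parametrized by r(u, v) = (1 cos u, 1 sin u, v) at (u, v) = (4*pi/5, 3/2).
H = -1/2

With E = 1, F = 0, G = 1, L = -1, M = 0, N = 0, assemble
  H = (EN − 2FM + GL) / (2(EG − F²)) = -1/2.
At (u, v) = (4*pi/5, 3/2): H = -1/2.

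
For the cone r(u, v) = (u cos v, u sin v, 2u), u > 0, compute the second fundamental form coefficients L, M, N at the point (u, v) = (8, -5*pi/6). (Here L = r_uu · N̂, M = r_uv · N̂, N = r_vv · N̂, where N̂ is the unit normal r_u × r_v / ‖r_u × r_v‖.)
L = 0;  M = 0;  N = 16*sqrt(5)/5

Compute the unit normal N̂(u, v) = (-2*sqrt(5)*u*cos(v)/(5*Abs(u)), -2*sqrt(5)*u*sin(v)/(5*Abs(u)), sqrt(5)*u/(5*Abs(u))), and the second partials r_uu, r_uv, r_vv. Take dot products:
  L(u, v) = r_uu · N̂ = 0,
  M(u, v) = r_uv · N̂ = 0,
  N(u, v) = r_vv · N̂ = 2*sqrt(5)*u^2/(5*Abs(u)).
Evaluating at (u, v) = (8, -5*pi/6):
  L = 0, M = 0, N = 16*sqrt(5)/5.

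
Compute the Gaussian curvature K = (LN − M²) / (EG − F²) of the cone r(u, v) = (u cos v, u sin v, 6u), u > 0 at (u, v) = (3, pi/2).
K = 0

Coefficients of the first fundamental form: E = 37, F = 0, G = u^2.
Coefficients of the second fundamental form: L = 0, M = 0, N = 6*sqrt(37)*u^2/(37*Abs(u)).
Assemble K = (LN − M²)/(EG − F²) = 0. At (u, v) = (3, pi/2): K = 0.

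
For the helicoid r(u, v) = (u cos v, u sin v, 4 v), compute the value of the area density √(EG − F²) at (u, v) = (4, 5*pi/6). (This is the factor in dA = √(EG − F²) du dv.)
√(EG − F²)|_{(4, 5*pi/6)} = 4*sqrt(2)

E = 1, F = 0, G = u^2 + 16, so EG − F² = u^2 + 16. Taking the positive square root: √(EG − F²) = sqrt(u^2 + 16). At (u, v) = (4, 5*pi/6): 4*sqrt(2).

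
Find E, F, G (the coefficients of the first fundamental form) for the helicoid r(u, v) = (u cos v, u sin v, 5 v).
E = 1;  F = 0;  G = u^2 + 25

Compute partials: r_u = (cos(v), sin(v), 0), r_v = (-u*sin(v), u*cos(v), 5). Then
  E = r_u · r_u = 1,
  F = r_u · r_v = 0,
  G = r_v · r_v = u^2 + 25.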